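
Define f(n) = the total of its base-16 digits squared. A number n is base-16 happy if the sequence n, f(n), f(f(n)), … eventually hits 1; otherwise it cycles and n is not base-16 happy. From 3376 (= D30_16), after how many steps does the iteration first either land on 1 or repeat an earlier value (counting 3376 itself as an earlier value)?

3376 = (13,3,0)_16 → 13² + 3² + 0² = 169 + 9 + 0 = 178
178 = (11,2)_16 → 11² + 2² = 121 + 4 = 125
125 = (7,13)_16 → 7² + 13² = 49 + 169 = 218
218 = (13,10)_16 → 13² + 10² = 169 + 100 = 269
269 = (1,0,13)_16 → 1² + 0² + 13² = 1 + 0 + 169 = 170
170 = (10,10)_16 → 10² + 10² = 100 + 100 = 200
200 = (12,8)_16 → 12² + 8² = 144 + 64 = 208
208 = (13,0)_16 → 13² + 0² = 169 + 0 = 169
169 = (10,9)_16 → 10² + 9² = 100 + 81 = 181
181 = (11,5)_16 → 11² + 5² = 121 + 25 = 146
146 = (9,2)_16 → 9² + 2² = 81 + 4 = 85
85 = (5,5)_16 → 5² + 5² = 25 + 25 = 50
50 = (3,2)_16 → 3² + 2² = 9 + 4 = 13
13 = (13)_16 → 13² = 169  — 169 repeats.
That took 14 steps.

14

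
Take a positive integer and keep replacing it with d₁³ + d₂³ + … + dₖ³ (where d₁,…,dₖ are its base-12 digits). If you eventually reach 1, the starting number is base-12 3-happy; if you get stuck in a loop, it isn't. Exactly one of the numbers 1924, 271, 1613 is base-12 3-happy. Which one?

1924: 1924 → 130 → 2000 → 1514 → 1224 → 728 → 637 → 190 → 1028 → 856 → 1520 → 1728 → 1  — reaches 1 (base-12 3-happy)
271: 271 → 1344 → 793 → 342 → 288 → 8 → 512 → 755 → 1464 → 1008 → 343 → 415 → 1351 → 1136 → 1855 → 1344  — repeats 1344 (not base-12 3-happy)
1613: 1613 → 1464 → 1008 → 343 → 415 → 1351 → 1136 → 1855 → 1344 → 793 → 342 → 288 → 8 → 512 → 755 → 1464  — repeats 1464 (not base-12 3-happy)

1924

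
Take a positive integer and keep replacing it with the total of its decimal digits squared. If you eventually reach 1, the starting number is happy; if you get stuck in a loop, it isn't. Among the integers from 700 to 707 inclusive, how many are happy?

1

700: 700 → 49 → 97 → 130 → 10 → 1  — happy
701: 701 → 50 → 25 → 29 → 85 → 89 → 145 → 42 → 20 → 4 → 16 → 37 → 58 → 89  — not happy
702: 702 → 53 → 34 → 25 → 29 → 85 → 89 → 145 → 42 → 20 → 4 → 16 → 37 → 58 → 89  — not happy
703: 703 → 58 → 89 → 145 → 42 → 20 → 4 → 16 → 37 → 58  — not happy
704: 704 → 65 → 61 → 37 → 58 → 89 → 145 → 42 → 20 → 4 → 16 → 37  — not happy
705: 705 → 74 → 65 → 61 → 37 → 58 → 89 → 145 → 42 → 20 → 4 → 16 → 37  — not happy
706: 706 → 85 → 89 → 145 → 42 → 20 → 4 → 16 → 37 → 58 → 89  — not happy
707: 707 → 98 → 145 → 42 → 20 → 4 → 16 → 37 → 58 → 89 → 145  — not happy
happy: 700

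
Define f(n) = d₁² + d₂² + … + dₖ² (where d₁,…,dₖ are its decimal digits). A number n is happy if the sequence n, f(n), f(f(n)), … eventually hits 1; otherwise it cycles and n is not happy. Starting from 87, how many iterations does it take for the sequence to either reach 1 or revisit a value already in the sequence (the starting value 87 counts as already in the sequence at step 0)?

87 → 8² + 7² = 64 + 49 = 113
113 → 1² + 1² + 3² = 1 + 1 + 9 = 11
11 → 1² + 1² = 1 + 1 = 2
2 → 2² = 4
4 → 4² = 16
16 → 1² + 6² = 1 + 36 = 37
37 → 3² + 7² = 9 + 49 = 58
58 → 5² + 8² = 25 + 64 = 89
89 → 8² + 9² = 64 + 81 = 145
145 → 1² + 4² + 5² = 1 + 16 + 25 = 42
42 → 4² + 2² = 16 + 4 = 20
20 → 2² + 0² = 4 + 0 = 4  — 4 repeats.
That took 12 steps.

12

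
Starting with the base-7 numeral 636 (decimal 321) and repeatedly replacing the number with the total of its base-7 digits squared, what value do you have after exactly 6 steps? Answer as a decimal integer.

45

321 = (6,3,6)_7 → 81
81 = (1,4,4)_7 → 33
33 = (4,5)_7 → 41
41 = (5,6)_7 → 61
61 = (1,1,5)_7 → 27
27 = (3,6)_7 → 45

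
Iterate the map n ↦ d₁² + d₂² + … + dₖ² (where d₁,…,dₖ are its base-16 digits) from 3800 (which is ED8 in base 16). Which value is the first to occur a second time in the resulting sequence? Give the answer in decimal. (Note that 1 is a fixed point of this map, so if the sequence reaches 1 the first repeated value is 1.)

169

3800 = (14,13,8)_16 → 14² + 13² + 8² = 196 + 169 + 64 = 429
429 = (1,10,13)_16 → 1² + 10² + 13² = 1 + 100 + 169 = 270
270 = (1,0,14)_16 → 1² + 0² + 14² = 1 + 0 + 196 = 197
197 = (12,5)_16 → 12² + 5² = 144 + 25 = 169
169 = (10,9)_16 → 10² + 9² = 100 + 81 = 181
181 = (11,5)_16 → 11² + 5² = 121 + 25 = 146
146 = (9,2)_16 → 9² + 2² = 81 + 4 = 85
85 = (5,5)_16 → 5² + 5² = 25 + 25 = 50
50 = (3,2)_16 → 3² + 2² = 9 + 4 = 13
13 = (13)_16 → 13² = 169  — 169 already appeared earlier.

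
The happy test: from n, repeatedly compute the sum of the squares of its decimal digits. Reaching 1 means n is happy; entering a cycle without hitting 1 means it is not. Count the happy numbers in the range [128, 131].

128: 128 → 69 → 117 → 51 → 26 → 40 → 16 → 37 → 58 → 89 → 145 → 42 → 20 → 4 → 16  (repeats 16)
129: 129 → 86 → 100 → 1  (reaches 1)
130: 130 → 10 → 1  (reaches 1)
131: 131 → 11 → 2 → 4 → 16 → 37 → 58 → 89 → 145 → 42 → 20 → 4  (repeats 4)
happy: 129, 130

2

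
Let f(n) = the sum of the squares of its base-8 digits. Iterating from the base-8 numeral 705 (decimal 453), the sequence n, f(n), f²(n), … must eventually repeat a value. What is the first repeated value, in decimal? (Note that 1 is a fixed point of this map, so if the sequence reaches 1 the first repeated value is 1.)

16

453 = (7,0,5)_8 → 7² + 0² + 5² = 49 + 0 + 25 = 74
74 = (1,1,2)_8 → 1² + 1² + 2² = 1 + 1 + 4 = 6
6 = (6)_8 → 6² = 36
36 = (4,4)_8 → 4² + 4² = 16 + 16 = 32
32 = (4,0)_8 → 4² + 0² = 16 + 0 = 16
16 = (2,0)_8 → 2² + 0² = 4 + 0 = 4
4 = (4)_8 → 4² = 16  — 16 already appeared earlier.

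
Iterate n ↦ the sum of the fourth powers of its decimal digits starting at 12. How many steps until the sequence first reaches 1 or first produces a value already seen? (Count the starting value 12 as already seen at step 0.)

5

12 → 1⁴ + 2⁴ = 1 + 16 = 17
17 → 1⁴ + 7⁴ = 1 + 2401 = 2402
2402 → 2⁴ + 4⁴ + 0⁴ + 2⁴ = 16 + 256 + 0 + 16 = 288
288 → 2⁴ + 8⁴ + 8⁴ = 16 + 4096 + 4096 = 8208
8208 → 8⁴ + 2⁴ + 0⁴ + 8⁴ = 4096 + 16 + 0 + 4096 = 8208  — 8208 repeats.
That took 5 steps.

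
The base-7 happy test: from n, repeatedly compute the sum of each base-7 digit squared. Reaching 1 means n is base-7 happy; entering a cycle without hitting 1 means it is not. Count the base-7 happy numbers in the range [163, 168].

1

163: 163 → 17 → 13 → 37 → 29 → 17  (repeats 17)
164: 164 → 22 → 10 → 10  (repeats 10)
165: 165 → 29 → 17 → 13 → 37 → 29  (repeats 29)
166: 166 → 38 → 34 → 52 → 10 → 10  (repeats 10)
167: 167 → 49 → 1  (reaches 1)
168: 168 → 18 → 20 → 40 → 50 → 2 → 4 → 16 → 8 → 2  (repeats 2)
base-7 happy: 167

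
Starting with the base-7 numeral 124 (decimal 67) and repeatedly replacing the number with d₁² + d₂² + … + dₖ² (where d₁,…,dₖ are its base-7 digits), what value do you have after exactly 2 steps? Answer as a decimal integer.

67 = (1,2,4)_7 → 1² + 2² + 4² = 1 + 4 + 16 = 21
21 = (3,0)_7 → 3² + 0² = 9 + 0 = 9

9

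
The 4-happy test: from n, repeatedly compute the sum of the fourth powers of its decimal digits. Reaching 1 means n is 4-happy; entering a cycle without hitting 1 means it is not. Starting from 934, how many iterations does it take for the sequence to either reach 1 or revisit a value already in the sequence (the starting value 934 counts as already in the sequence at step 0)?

934 → 9⁴ + 3⁴ + 4⁴ = 6898
6898 → 6⁴ + 8⁴ + 9⁴ + 8⁴ = 16049
16049 → 1⁴ + 6⁴ + 0⁴ + 4⁴ + 9⁴ = 8114
8114 → 8⁴ + 1⁴ + 1⁴ + 4⁴ = 4354
4354 → 4⁴ + 3⁴ + 5⁴ + 4⁴ = 1218
1218 → 1⁴ + 2⁴ + 1⁴ + 8⁴ = 4114
4114 → 4⁴ + 1⁴ + 1⁴ + 4⁴ = 514
514 → 5⁴ + 1⁴ + 4⁴ = 882
882 → 8⁴ + 8⁴ + 2⁴ = 8208
8208 → 8⁴ + 2⁴ + 0⁴ + 8⁴ = 8208  — 8208 repeats.
That took 10 steps.

10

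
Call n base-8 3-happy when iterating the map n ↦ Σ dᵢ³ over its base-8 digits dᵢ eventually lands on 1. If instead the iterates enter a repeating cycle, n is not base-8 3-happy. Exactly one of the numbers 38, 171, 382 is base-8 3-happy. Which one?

171

38: 38 → 280 → 91 → 55 → 559 → 469 → 476 → 434 → 440 → 559  — repeats 559 (not base-8 3-happy)
171: 171 → 160 → 72 → 2 → 8 → 1  — reaches 1 (base-8 3-happy)
382: 382 → 684 → 198 → 243 → 270 → 281 → 92 → 92  — repeats 92 (not base-8 3-happy)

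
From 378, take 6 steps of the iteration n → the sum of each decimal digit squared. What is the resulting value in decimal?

37

378 → 3² + 7² + 8² = 9 + 49 + 64 = 122
122 → 1² + 2² + 2² = 1 + 4 + 4 = 9
9 → 9² = 81
81 → 8² + 1² = 64 + 1 = 65
65 → 6² + 5² = 36 + 25 = 61
61 → 6² + 1² = 36 + 1 = 37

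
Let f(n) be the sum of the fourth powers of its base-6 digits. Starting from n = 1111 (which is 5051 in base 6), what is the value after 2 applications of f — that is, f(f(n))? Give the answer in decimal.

1218

1111 = (5,0,5,1)_6 → 5⁴ + 0⁴ + 5⁴ + 1⁴ = 1251
1251 = (5,4,4,3)_6 → 5⁴ + 4⁴ + 4⁴ + 3⁴ = 1218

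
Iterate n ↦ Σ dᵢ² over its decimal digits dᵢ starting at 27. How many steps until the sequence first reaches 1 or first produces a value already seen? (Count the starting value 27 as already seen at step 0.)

27 → 2² + 7² = 4 + 49 = 53
53 → 5² + 3² = 25 + 9 = 34
34 → 3² + 4² = 9 + 16 = 25
25 → 2² + 5² = 4 + 25 = 29
29 → 2² + 9² = 4 + 81 = 85
85 → 8² + 5² = 64 + 25 = 89
89 → 8² + 9² = 64 + 81 = 145
145 → 1² + 4² + 5² = 1 + 16 + 25 = 42
42 → 4² + 2² = 16 + 4 = 20
20 → 2² + 0² = 4 + 0 = 4
4 → 4² = 16
16 → 1² + 6² = 1 + 36 = 37
37 → 3² + 7² = 9 + 49 = 58
58 → 5² + 8² = 25 + 64 = 89  — 89 repeats.
That took 14 steps.

14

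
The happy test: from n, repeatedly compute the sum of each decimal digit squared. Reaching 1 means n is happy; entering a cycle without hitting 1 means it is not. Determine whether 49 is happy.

49 → 97
97 → 130
130 → 10
10 → 1  — reached 1.

happy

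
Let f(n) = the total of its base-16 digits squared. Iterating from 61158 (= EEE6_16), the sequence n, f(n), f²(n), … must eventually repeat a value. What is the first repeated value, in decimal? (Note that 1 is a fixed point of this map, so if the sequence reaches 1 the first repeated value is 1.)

1

61158 = (14,14,14,6)_16 → 624
624 = (2,7,0)_16 → 53
53 = (3,5)_16 → 34
34 = (2,2)_16 → 8
8 = (8)_16 → 64
64 = (4,0)_16 → 16
16 = (1,0)_16 → 1  — reached the fixed point 1.
1 → 1, so 1 is the first repeated value.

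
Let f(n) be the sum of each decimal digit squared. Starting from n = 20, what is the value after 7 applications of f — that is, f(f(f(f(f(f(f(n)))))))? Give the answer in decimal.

42

20 → 2² + 0² = 4 + 0 = 4
4 → 4² = 16
16 → 1² + 6² = 1 + 36 = 37
37 → 3² + 7² = 9 + 49 = 58
58 → 5² + 8² = 25 + 64 = 89
89 → 8² + 9² = 64 + 81 = 145
145 → 1² + 4² + 5² = 1 + 16 + 25 = 42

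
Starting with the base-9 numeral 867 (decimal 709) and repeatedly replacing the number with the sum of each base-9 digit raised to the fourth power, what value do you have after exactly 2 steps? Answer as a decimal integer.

5395

709 = (8,6,7)_9 → 7793
7793 = (1,1,6,1,8)_9 → 5395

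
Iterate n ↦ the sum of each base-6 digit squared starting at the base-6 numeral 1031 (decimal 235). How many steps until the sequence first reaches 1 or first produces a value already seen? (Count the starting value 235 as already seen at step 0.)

235 = (1,0,3,1)_6 → 1² + 0² + 3² + 1² = 11
11 = (1,5)_6 → 1² + 5² = 26
26 = (4,2)_6 → 4² + 2² = 20
20 = (3,2)_6 → 3² + 2² = 13
13 = (2,1)_6 → 2² + 1² = 5
5 = (5)_6 → 5² = 25
25 = (4,1)_6 → 4² + 1² = 17
17 = (2,5)_6 → 2² + 5² = 29
29 = (4,5)_6 → 4² + 5² = 41
41 = (1,0,5)_6 → 1² + 0² + 5² = 26  — 26 repeats.
That took 10 steps.

10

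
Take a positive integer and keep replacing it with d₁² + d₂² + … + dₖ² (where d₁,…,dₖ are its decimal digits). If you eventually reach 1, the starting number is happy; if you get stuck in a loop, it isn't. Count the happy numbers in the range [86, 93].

86: 86 → 100 → 1  — happy
87: 87 → 113 → 11 → 2 → 4 → 16 → 37 → 58 → 89 → 145 → 42 → 20 → 4  — not happy
88: 88 → 128 → 69 → 117 → 51 → 26 → 40 → 16 → 37 → 58 → 89 → 145 → 42 → 20 → 4 → 16  — not happy
89: 89 → 145 → 42 → 20 → 4 → 16 → 37 → 58 → 89  — not happy
90: 90 → 81 → 65 → 61 → 37 → 58 → 89 → 145 → 42 → 20 → 4 → 16 → 37  — not happy
91: 91 → 82 → 68 → 100 → 1  — happy
92: 92 → 85 → 89 → 145 → 42 → 20 → 4 → 16 → 37 → 58 → 89  — not happy
93: 93 → 90 → 81 → 65 → 61 → 37 → 58 → 89 → 145 → 42 → 20 → 4 → 16 → 37  — not happy
happy: 86, 91

2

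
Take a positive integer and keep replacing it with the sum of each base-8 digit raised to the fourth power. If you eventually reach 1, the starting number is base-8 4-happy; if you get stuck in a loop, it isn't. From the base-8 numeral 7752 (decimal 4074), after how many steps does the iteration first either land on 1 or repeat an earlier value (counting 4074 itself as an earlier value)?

4074 = (7,7,5,2)_8 → 5443
5443 = (1,2,5,0,3)_8 → 723
723 = (1,3,2,3)_8 → 179
179 = (2,6,3)_8 → 1393
1393 = (2,5,6,1)_8 → 1938
1938 = (3,6,2,2)_8 → 1409
1409 = (2,6,0,1)_8 → 1313
1313 = (2,4,4,1)_8 → 529
529 = (1,0,2,1)_8 → 18
18 = (2,2)_8 → 32
32 = (4,0)_8 → 256
256 = (4,0,0)_8 → 256  — 256 repeats.
That took 12 steps.

12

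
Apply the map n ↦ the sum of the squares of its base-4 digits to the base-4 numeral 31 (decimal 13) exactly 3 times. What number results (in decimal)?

4

13 = (3,1)_4 → 3² + 1² = 9 + 1 = 10
10 = (2,2)_4 → 2² + 2² = 4 + 4 = 8
8 = (2,0)_4 → 2² + 0² = 4 + 0 = 4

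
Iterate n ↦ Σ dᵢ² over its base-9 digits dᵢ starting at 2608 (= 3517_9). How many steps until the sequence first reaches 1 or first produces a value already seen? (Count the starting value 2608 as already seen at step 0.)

7

2608 = (3,5,1,7)_9 → 3² + 5² + 1² + 7² = 9 + 25 + 1 + 49 = 84
84 = (1,0,3)_9 → 1² + 0² + 3² = 1 + 0 + 9 = 10
10 = (1,1)_9 → 1² + 1² = 1 + 1 = 2
2 = (2)_9 → 2² = 4
4 = (4)_9 → 4² = 16
16 = (1,7)_9 → 1² + 7² = 1 + 49 = 50
50 = (5,5)_9 → 5² + 5² = 25 + 25 = 50  — 50 repeats.
That took 7 steps.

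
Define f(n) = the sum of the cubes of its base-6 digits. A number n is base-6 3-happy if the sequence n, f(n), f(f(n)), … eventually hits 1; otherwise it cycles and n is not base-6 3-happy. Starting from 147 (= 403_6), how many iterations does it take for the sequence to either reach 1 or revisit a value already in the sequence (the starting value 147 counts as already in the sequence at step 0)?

147 = (4,0,3)_6 → 91
91 = (2,3,1)_6 → 36
36 = (1,0,0)_6 → 1  — reached 1.
That took 3 steps.

3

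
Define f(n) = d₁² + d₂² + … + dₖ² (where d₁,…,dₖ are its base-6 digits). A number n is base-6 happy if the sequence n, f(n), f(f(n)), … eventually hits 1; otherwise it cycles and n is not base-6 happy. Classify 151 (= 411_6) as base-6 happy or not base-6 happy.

151 = (4,1,1)_6 → 4² + 1² + 1² = 18
18 = (3,0)_6 → 3² + 0² = 9
9 = (1,3)_6 → 1² + 3² = 10
10 = (1,4)_6 → 1² + 4² = 17
17 = (2,5)_6 → 2² + 5² = 29
29 = (4,5)_6 → 4² + 5² = 41
41 = (1,0,5)_6 → 1² + 0² + 5² = 26
26 = (4,2)_6 → 4² + 2² = 20
20 = (3,2)_6 → 3² + 2² = 13
13 = (2,1)_6 → 2² + 1² = 5
5 = (5)_6 → 5² = 25
25 = (4,1)_6 → 4² + 1² = 17  — 17 already seen; the sequence cycles without reaching 1.

not base-6 happy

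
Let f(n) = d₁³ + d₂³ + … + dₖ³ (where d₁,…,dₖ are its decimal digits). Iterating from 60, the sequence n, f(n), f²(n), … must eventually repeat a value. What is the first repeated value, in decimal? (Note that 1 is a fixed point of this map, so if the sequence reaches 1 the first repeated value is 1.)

60 → 6³ + 0³ = 216
216 → 2³ + 1³ + 6³ = 225
225 → 2³ + 2³ + 5³ = 141
141 → 1³ + 4³ + 1³ = 66
66 → 6³ + 6³ = 432
432 → 4³ + 3³ + 2³ = 99
99 → 9³ + 9³ = 1458
1458 → 1³ + 4³ + 5³ + 8³ = 702
702 → 7³ + 0³ + 2³ = 351
351 → 3³ + 5³ + 1³ = 153
153 → 1³ + 5³ + 3³ = 153  — 153 already appeared earlier.

153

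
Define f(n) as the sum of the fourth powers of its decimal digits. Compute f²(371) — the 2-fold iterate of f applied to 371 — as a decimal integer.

4449

371 → 3⁴ + 7⁴ + 1⁴ = 2483
2483 → 2⁴ + 4⁴ + 8⁴ + 3⁴ = 4449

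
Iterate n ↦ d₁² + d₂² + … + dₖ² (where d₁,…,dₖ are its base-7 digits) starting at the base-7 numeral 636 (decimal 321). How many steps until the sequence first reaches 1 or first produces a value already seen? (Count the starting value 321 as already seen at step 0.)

321 = (6,3,6)_7 → 6² + 3² + 6² = 81
81 = (1,4,4)_7 → 1² + 4² + 4² = 33
33 = (4,5)_7 → 4² + 5² = 41
41 = (5,6)_7 → 5² + 6² = 61
61 = (1,1,5)_7 → 1² + 1² + 5² = 27
27 = (3,6)_7 → 3² + 6² = 45
45 = (6,3)_7 → 6² + 3² = 45  — 45 repeats.
That took 7 steps.

7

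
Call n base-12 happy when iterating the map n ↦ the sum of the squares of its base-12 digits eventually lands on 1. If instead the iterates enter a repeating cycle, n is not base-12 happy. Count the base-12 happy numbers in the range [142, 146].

1

142: 142 → 221 → 62 → 29 → 29  — not base-12 happy
143: 143 → 242 → 69 → 106 → 164 → 66 → 61 → 26 → 8 → 64 → 41 → 34 → 104 → 128 → 164  — not base-12 happy
144: 144 → 1  — base-12 happy
145: 145 → 2 → 4 → 16 → 17 → 26 → 8 → 64 → 41 → 34 → 104 → 128 → 164 → 66 → 61 → 26  — not base-12 happy
146: 146 → 5 → 25 → 5  — not base-12 happy
base-12 happy: 144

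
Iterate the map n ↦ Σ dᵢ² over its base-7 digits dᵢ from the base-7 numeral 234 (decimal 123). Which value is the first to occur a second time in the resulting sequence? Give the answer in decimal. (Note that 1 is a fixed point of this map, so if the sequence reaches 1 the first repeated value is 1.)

123 = (2,3,4)_7 → 2² + 3² + 4² = 29
29 = (4,1)_7 → 4² + 1² = 17
17 = (2,3)_7 → 2² + 3² = 13
13 = (1,6)_7 → 1² + 6² = 37
37 = (5,2)_7 → 5² + 2² = 29  — 29 already appeared earlier.

29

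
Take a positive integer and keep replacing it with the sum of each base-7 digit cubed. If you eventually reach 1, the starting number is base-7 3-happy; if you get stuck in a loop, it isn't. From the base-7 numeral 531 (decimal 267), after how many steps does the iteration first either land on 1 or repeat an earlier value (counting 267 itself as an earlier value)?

7

267 = (5,3,1)_7 → 5³ + 3³ + 1³ = 153
153 = (3,0,6)_7 → 3³ + 0³ + 6³ = 243
243 = (4,6,5)_7 → 4³ + 6³ + 5³ = 405
405 = (1,1,1,6)_7 → 1³ + 1³ + 1³ + 6³ = 219
219 = (4,3,2)_7 → 4³ + 3³ + 2³ = 99
99 = (2,0,1)_7 → 2³ + 0³ + 1³ = 9
9 = (1,2)_7 → 1³ + 2³ = 9  — 9 repeats.
That took 7 steps.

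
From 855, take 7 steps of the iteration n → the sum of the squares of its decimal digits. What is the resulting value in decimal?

89

855 → 8² + 5² + 5² = 64 + 25 + 25 = 114
114 → 1² + 1² + 4² = 1 + 1 + 16 = 18
18 → 1² + 8² = 1 + 64 = 65
65 → 6² + 5² = 36 + 25 = 61
61 → 6² + 1² = 36 + 1 = 37
37 → 3² + 7² = 9 + 49 = 58
58 → 5² + 8² = 25 + 64 = 89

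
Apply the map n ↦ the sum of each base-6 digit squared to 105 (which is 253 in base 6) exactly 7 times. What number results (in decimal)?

105 = (2,5,3)_6 → 2² + 5² + 3² = 4 + 25 + 9 = 38
38 = (1,0,2)_6 → 1² + 0² + 2² = 1 + 0 + 4 = 5
5 = (5)_6 → 5² = 25
25 = (4,1)_6 → 4² + 1² = 16 + 1 = 17
17 = (2,5)_6 → 2² + 5² = 4 + 25 = 29
29 = (4,5)_6 → 4² + 5² = 16 + 25 = 41
41 = (1,0,5)_6 → 1² + 0² + 5² = 1 + 0 + 25 = 26

26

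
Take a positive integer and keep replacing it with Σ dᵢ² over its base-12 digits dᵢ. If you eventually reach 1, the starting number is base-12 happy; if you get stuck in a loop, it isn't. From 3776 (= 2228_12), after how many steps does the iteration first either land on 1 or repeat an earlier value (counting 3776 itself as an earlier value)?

3776 = (2,2,2,8)_12 → 2² + 2² + 2² + 8² = 4 + 4 + 4 + 64 = 76
76 = (6,4)_12 → 6² + 4² = 36 + 16 = 52
52 = (4,4)_12 → 4² + 4² = 16 + 16 = 32
32 = (2,8)_12 → 2² + 8² = 4 + 64 = 68
68 = (5,8)_12 → 5² + 8² = 25 + 64 = 89
89 = (7,5)_12 → 7² + 5² = 49 + 25 = 74
74 = (6,2)_12 → 6² + 2² = 36 + 4 = 40
40 = (3,4)_12 → 3² + 4² = 9 + 16 = 25
25 = (2,1)_12 → 2² + 1² = 4 + 1 = 5
5 = (5)_12 → 5² = 25  — 25 repeats.
That took 10 steps.

10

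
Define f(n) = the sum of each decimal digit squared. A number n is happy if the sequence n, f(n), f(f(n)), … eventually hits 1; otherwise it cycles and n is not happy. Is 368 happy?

happy

368 → 3² + 6² + 8² = 109
109 → 1² + 0² + 9² = 82
82 → 8² + 2² = 68
68 → 6² + 8² = 100
100 → 1² + 0² + 0² = 1  — reached 1.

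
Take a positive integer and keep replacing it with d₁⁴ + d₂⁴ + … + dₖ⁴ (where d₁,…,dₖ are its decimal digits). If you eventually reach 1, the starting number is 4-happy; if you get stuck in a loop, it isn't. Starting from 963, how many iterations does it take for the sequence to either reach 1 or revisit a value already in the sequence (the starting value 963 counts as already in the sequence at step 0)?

9

963 → 9⁴ + 6⁴ + 3⁴ = 7938
7938 → 7⁴ + 9⁴ + 3⁴ + 8⁴ = 13139
13139 → 1⁴ + 3⁴ + 1⁴ + 3⁴ + 9⁴ = 6725
6725 → 6⁴ + 7⁴ + 2⁴ + 5⁴ = 4338
4338 → 4⁴ + 3⁴ + 3⁴ + 8⁴ = 4514
4514 → 4⁴ + 5⁴ + 1⁴ + 4⁴ = 1138
1138 → 1⁴ + 1⁴ + 3⁴ + 8⁴ = 4179
4179 → 4⁴ + 1⁴ + 7⁴ + 9⁴ = 9219
9219 → 9⁴ + 2⁴ + 1⁴ + 9⁴ = 13139  — 13139 repeats.
That took 9 steps.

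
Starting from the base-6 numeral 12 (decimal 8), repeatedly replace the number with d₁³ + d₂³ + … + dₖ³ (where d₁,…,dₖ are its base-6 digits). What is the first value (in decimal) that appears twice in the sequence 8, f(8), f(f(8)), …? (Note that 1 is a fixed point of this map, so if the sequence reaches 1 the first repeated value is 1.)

8 = (1,2)_6 → 9
9 = (1,3)_6 → 28
28 = (4,4)_6 → 128
128 = (3,3,2)_6 → 62
62 = (1,4,2)_6 → 73
73 = (2,0,1)_6 → 9  — 9 already appeared earlier.

9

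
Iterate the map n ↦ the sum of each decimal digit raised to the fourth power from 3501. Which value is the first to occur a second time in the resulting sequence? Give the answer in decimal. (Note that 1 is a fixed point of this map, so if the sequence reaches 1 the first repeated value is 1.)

3501 → 3⁴ + 5⁴ + 0⁴ + 1⁴ = 707
707 → 7⁴ + 0⁴ + 7⁴ = 4802
4802 → 4⁴ + 8⁴ + 0⁴ + 2⁴ = 4368
4368 → 4⁴ + 3⁴ + 6⁴ + 8⁴ = 5729
5729 → 5⁴ + 7⁴ + 2⁴ + 9⁴ = 9603
9603 → 9⁴ + 6⁴ + 0⁴ + 3⁴ = 7938
7938 → 7⁴ + 9⁴ + 3⁴ + 8⁴ = 13139
13139 → 1⁴ + 3⁴ + 1⁴ + 3⁴ + 9⁴ = 6725
6725 → 6⁴ + 7⁴ + 2⁴ + 5⁴ = 4338
4338 → 4⁴ + 3⁴ + 3⁴ + 8⁴ = 4514
4514 → 4⁴ + 5⁴ + 1⁴ + 4⁴ = 1138
1138 → 1⁴ + 1⁴ + 3⁴ + 8⁴ = 4179
4179 → 4⁴ + 1⁴ + 7⁴ + 9⁴ = 9219
9219 → 9⁴ + 2⁴ + 1⁴ + 9⁴ = 13139  — 13139 already appeared earlier.

13139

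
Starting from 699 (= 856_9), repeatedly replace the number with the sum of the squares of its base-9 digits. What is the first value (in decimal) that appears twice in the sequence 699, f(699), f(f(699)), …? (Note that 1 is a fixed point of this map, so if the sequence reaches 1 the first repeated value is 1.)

699 = (8,5,6)_9 → 8² + 5² + 6² = 64 + 25 + 36 = 125
125 = (1,4,8)_9 → 1² + 4² + 8² = 1 + 16 + 64 = 81
81 = (1,0,0)_9 → 1² + 0² + 0² = 1 + 0 + 0 = 1  — reached the fixed point 1.
1 → 1, so 1 is the first repeated value.

1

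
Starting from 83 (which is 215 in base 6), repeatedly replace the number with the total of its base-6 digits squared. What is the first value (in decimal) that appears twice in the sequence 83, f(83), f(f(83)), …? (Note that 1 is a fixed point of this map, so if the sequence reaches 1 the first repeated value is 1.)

83 = (2,1,5)_6 → 2² + 1² + 5² = 30
30 = (5,0)_6 → 5² + 0² = 25
25 = (4,1)_6 → 4² + 1² = 17
17 = (2,5)_6 → 2² + 5² = 29
29 = (4,5)_6 → 4² + 5² = 41
41 = (1,0,5)_6 → 1² + 0² + 5² = 26
26 = (4,2)_6 → 4² + 2² = 20
20 = (3,2)_6 → 3² + 2² = 13
13 = (2,1)_6 → 2² + 1² = 5
5 = (5)_6 → 5² = 25  — 25 already appeared earlier.

25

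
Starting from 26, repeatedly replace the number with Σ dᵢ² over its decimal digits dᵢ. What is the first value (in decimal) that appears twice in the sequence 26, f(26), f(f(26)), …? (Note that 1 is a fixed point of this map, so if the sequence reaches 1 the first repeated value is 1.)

16

26 → 2² + 6² = 4 + 36 = 40
40 → 4² + 0² = 16 + 0 = 16
16 → 1² + 6² = 1 + 36 = 37
37 → 3² + 7² = 9 + 49 = 58
58 → 5² + 8² = 25 + 64 = 89
89 → 8² + 9² = 64 + 81 = 145
145 → 1² + 4² + 5² = 1 + 16 + 25 = 42
42 → 4² + 2² = 16 + 4 = 20
20 → 2² + 0² = 4 + 0 = 4
4 → 4² = 16  — 16 already appeared earlier.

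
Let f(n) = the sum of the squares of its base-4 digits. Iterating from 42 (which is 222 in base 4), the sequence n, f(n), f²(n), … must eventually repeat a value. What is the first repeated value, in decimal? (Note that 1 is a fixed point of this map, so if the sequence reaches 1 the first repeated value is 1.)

1

42 = (2,2,2)_4 → 2² + 2² + 2² = 12
12 = (3,0)_4 → 3² + 0² = 9
9 = (2,1)_4 → 2² + 1² = 5
5 = (1,1)_4 → 1² + 1² = 2
2 = (2)_4 → 2² = 4
4 = (1,0)_4 → 1² + 0² = 1  — reached the fixed point 1.
1 → 1, so 1 is the first repeated value.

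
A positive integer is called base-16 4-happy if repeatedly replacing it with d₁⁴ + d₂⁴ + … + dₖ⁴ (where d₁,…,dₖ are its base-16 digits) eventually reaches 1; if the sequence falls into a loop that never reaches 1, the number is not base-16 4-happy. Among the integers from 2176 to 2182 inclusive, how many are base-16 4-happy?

6

2176: 2176 → 8192 → 16 → 1  — base-16 4-happy
2177: 2177 → 8193 → 17 → 2 → 16 → 1  — base-16 4-happy
2178: 2178 → 8208 → 17 → 2 → 16 → 1  — base-16 4-happy
2179: 2179 → 8273 → 642 → 4128 → 17 → 2 → 16 → 1  — base-16 4-happy
2180: 2180 → 8448 → 17 → 2 → 16 → 1  — base-16 4-happy
2181: 2181 → 8817 → 2434 → 10673 → 21219 → 39138 → 49089 → 86003 → 101588 → 53650 → 35139 → 10994 → 60657 → 109778 → 59314 → 55474 → 47314 → 47314  — not base-16 4-happy
2182: 2182 → 9488 → 642 → 4128 → 17 → 2 → 16 → 1  — base-16 4-happy
base-16 4-happy: 2176, 2177, 2178, 2179, 2180, 2182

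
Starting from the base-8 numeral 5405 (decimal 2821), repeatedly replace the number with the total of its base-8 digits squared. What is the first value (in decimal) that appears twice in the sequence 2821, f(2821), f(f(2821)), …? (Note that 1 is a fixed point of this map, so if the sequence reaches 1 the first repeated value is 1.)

2821 = (5,4,0,5)_8 → 5² + 4² + 0² + 5² = 25 + 16 + 0 + 25 = 66
66 = (1,0,2)_8 → 1² + 0² + 2² = 1 + 0 + 4 = 5
5 = (5)_8 → 5² = 25
25 = (3,1)_8 → 3² + 1² = 9 + 1 = 10
10 = (1,2)_8 → 1² + 2² = 1 + 4 = 5  — 5 already appeared earlier.

5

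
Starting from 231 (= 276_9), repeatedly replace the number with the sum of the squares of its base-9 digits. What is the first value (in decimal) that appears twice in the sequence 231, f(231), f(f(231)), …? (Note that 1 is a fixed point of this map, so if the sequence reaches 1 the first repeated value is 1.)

89

231 = (2,7,6)_9 → 2² + 7² + 6² = 4 + 49 + 36 = 89
89 = (1,0,8)_9 → 1² + 0² + 8² = 1 + 0 + 64 = 65
65 = (7,2)_9 → 7² + 2² = 49 + 4 = 53
53 = (5,8)_9 → 5² + 8² = 25 + 64 = 89  — 89 already appeared earlier.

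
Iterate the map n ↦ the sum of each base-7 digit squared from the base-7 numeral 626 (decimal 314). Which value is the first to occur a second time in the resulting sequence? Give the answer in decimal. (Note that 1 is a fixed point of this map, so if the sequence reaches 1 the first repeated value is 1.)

314 = (6,2,6)_7 → 6² + 2² + 6² = 36 + 4 + 36 = 76
76 = (1,3,6)_7 → 1² + 3² + 6² = 1 + 9 + 36 = 46
46 = (6,4)_7 → 6² + 4² = 36 + 16 = 52
52 = (1,0,3)_7 → 1² + 0² + 3² = 1 + 0 + 9 = 10
10 = (1,3)_7 → 1² + 3² = 1 + 9 = 10  — 10 already appeared earlier.

10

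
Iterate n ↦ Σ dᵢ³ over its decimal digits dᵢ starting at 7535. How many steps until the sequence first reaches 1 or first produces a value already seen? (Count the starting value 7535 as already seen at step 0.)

10

7535 → 620
620 → 224
224 → 80
80 → 512
512 → 134
134 → 92
92 → 737
737 → 713
713 → 371
371 → 371  — 371 repeats.
That took 10 steps.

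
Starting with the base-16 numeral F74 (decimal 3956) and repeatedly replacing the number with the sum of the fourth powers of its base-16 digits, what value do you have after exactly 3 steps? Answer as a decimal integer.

3956 = (15,7,4)_16 → 15⁴ + 7⁴ + 4⁴ = 53282
53282 = (13,0,2,2)_16 → 13⁴ + 0⁴ + 2⁴ + 2⁴ = 28593
28593 = (6,15,11,1)_16 → 6⁴ + 15⁴ + 11⁴ + 1⁴ = 66563

66563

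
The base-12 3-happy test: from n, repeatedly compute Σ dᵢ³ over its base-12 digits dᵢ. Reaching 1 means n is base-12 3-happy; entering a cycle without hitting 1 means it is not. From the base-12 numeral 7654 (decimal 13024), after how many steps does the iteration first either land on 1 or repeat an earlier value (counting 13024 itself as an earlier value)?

13024 = (7,6,5,4)_12 → 7³ + 6³ + 5³ + 4³ = 343 + 216 + 125 + 64 = 748
748 = (5,2,4)_12 → 5³ + 2³ + 4³ = 125 + 8 + 64 = 197
197 = (1,4,5)_12 → 1³ + 4³ + 5³ = 1 + 64 + 125 = 190
190 = (1,3,10)_12 → 1³ + 3³ + 10³ = 1 + 27 + 1000 = 1028
1028 = (7,1,8)_12 → 7³ + 1³ + 8³ = 343 + 1 + 512 = 856
856 = (5,11,4)_12 → 5³ + 11³ + 4³ = 125 + 1331 + 64 = 1520
1520 = (10,6,8)_12 → 10³ + 6³ + 8³ = 1000 + 216 + 512 = 1728
1728 = (1,0,0,0)_12 → 1³ + 0³ + 0³ + 0³ = 1 + 0 + 0 + 0 = 1  — reached 1.
That took 8 steps.

8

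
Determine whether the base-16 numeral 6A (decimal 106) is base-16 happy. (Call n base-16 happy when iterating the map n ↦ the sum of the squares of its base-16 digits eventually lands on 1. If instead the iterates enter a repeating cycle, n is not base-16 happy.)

106 = (6,10)_16 → 136
136 = (8,8)_16 → 128
128 = (8,0)_16 → 64
64 = (4,0)_16 → 16
16 = (1,0)_16 → 1  — reached 1.

base-16 happy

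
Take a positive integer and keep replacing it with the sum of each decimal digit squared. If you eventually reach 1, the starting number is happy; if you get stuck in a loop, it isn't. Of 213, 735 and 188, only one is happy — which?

188

213: 213 → 14 → 17 → 50 → 25 → 29 → 85 → 89 → 145 → 42 → 20 → 4 → 16 → 37 → 58 → 89  — repeats 89 (not happy)
735: 735 → 83 → 73 → 58 → 89 → 145 → 42 → 20 → 4 → 16 → 37 → 58  — repeats 58 (not happy)
188: 188 → 129 → 86 → 100 → 1  — reaches 1 (happy)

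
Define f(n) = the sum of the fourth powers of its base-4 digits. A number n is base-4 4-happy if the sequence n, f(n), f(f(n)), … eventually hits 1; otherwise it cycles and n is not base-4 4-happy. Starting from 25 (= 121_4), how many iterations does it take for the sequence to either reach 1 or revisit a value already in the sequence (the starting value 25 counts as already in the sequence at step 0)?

25 = (1,2,1)_4 → 18
18 = (1,0,2)_4 → 17
17 = (1,0,1)_4 → 2
2 = (2)_4 → 16
16 = (1,0,0)_4 → 1  — reached 1.
That took 5 steps.

5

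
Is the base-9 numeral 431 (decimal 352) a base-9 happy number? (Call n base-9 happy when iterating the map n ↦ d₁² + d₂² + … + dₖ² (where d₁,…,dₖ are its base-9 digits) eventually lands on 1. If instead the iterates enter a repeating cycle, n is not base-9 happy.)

not base-9 happy

352 = (4,3,1)_9 → 4² + 3² + 1² = 26
26 = (2,8)_9 → 2² + 8² = 68
68 = (7,5)_9 → 7² + 5² = 74
74 = (8,2)_9 → 8² + 2² = 68  — 68 already seen; the sequence cycles without reaching 1.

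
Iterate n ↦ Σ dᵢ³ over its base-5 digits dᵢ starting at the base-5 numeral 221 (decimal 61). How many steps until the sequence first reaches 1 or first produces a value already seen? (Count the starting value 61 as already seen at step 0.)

5

61 = (2,2,1)_5 → 17
17 = (3,2)_5 → 35
35 = (1,2,0)_5 → 9
9 = (1,4)_5 → 65
65 = (2,3,0)_5 → 35  — 35 repeats.
That took 5 steps.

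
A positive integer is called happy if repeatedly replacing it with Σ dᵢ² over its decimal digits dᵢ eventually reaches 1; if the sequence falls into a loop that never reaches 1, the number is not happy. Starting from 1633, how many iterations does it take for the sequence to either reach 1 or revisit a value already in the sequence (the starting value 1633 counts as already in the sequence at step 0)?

1633 → 1² + 6² + 3² + 3² = 1 + 36 + 9 + 9 = 55
55 → 5² + 5² = 25 + 25 = 50
50 → 5² + 0² = 25 + 0 = 25
25 → 2² + 5² = 4 + 25 = 29
29 → 2² + 9² = 4 + 81 = 85
85 → 8² + 5² = 64 + 25 = 89
89 → 8² + 9² = 64 + 81 = 145
145 → 1² + 4² + 5² = 1 + 16 + 25 = 42
42 → 4² + 2² = 16 + 4 = 20
20 → 2² + 0² = 4 + 0 = 4
4 → 4² = 16
16 → 1² + 6² = 1 + 36 = 37
37 → 3² + 7² = 9 + 49 = 58
58 → 5² + 8² = 25 + 64 = 89  — 89 repeats.
That took 14 steps.

14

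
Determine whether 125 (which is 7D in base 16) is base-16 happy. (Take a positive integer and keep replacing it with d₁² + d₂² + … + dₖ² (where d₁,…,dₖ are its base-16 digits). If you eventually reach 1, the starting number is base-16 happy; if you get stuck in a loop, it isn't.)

125 = (7,13)_16 → 218
218 = (13,10)_16 → 269
269 = (1,0,13)_16 → 170
170 = (10,10)_16 → 200
200 = (12,8)_16 → 208
208 = (13,0)_16 → 169
169 = (10,9)_16 → 181
181 = (11,5)_16 → 146
146 = (9,2)_16 → 85
85 = (5,5)_16 → 50
50 = (3,2)_16 → 13
13 = (13)_16 → 169  — 169 already seen; the sequence cycles without reaching 1.

not base-16 happy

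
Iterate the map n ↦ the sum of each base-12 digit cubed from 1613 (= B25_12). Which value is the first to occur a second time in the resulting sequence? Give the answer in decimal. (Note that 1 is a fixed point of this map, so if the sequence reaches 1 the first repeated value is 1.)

1464

1613 = (11,2,5)_12 → 11³ + 2³ + 5³ = 1464
1464 = (10,2,0)_12 → 10³ + 2³ + 0³ = 1008
1008 = (7,0,0)_12 → 7³ + 0³ + 0³ = 343
343 = (2,4,7)_12 → 2³ + 4³ + 7³ = 415
415 = (2,10,7)_12 → 2³ + 10³ + 7³ = 1351
1351 = (9,4,7)_12 → 9³ + 4³ + 7³ = 1136
1136 = (7,10,8)_12 → 7³ + 10³ + 8³ = 1855
1855 = (1,0,10,7)_12 → 1³ + 0³ + 10³ + 7³ = 1344
1344 = (9,4,0)_12 → 9³ + 4³ + 0³ = 793
793 = (5,6,1)_12 → 5³ + 6³ + 1³ = 342
342 = (2,4,6)_12 → 2³ + 4³ + 6³ = 288
288 = (2,0,0)_12 → 2³ + 0³ + 0³ = 8
8 = (8)_12 → 8³ = 512
512 = (3,6,8)_12 → 3³ + 6³ + 8³ = 755
755 = (5,2,11)_12 → 5³ + 2³ + 11³ = 1464  — 1464 already appeared earlier.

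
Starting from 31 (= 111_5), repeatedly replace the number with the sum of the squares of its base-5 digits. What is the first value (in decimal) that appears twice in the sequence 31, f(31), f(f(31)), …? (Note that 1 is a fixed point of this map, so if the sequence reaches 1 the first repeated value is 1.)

13

31 = (1,1,1)_5 → 1² + 1² + 1² = 1 + 1 + 1 = 3
3 = (3)_5 → 3² = 9
9 = (1,4)_5 → 1² + 4² = 1 + 16 = 17
17 = (3,2)_5 → 3² + 2² = 9 + 4 = 13
13 = (2,3)_5 → 2² + 3² = 4 + 9 = 13  — 13 already appeared earlier.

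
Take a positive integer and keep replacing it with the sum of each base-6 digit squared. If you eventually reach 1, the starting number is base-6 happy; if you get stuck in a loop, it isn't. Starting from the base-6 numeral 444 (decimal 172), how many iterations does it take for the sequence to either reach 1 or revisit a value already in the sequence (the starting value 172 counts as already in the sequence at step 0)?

10

172 = (4,4,4)_6 → 48
48 = (1,2,0)_6 → 5
5 = (5)_6 → 25
25 = (4,1)_6 → 17
17 = (2,5)_6 → 29
29 = (4,5)_6 → 41
41 = (1,0,5)_6 → 26
26 = (4,2)_6 → 20
20 = (3,2)_6 → 13
13 = (2,1)_6 → 5  — 5 repeats.
That took 10 steps.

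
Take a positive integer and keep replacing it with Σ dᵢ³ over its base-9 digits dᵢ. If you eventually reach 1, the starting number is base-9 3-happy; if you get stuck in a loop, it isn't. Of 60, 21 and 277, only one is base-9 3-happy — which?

277

60: 60 → 432 → 152 → 856 → 128 → 134 → 638 → 1198 → 470 → 476 → 980 → 540 → 432  — repeats 432 (not base-9 3-happy)
21: 21 → 35 → 539 → 853 → 409 → 189 → 35  — repeats 35 (not base-9 3-happy)
277: 277 → 397 → 577 → 345 → 99 → 9 → 1  — reaches 1 (base-9 3-happy)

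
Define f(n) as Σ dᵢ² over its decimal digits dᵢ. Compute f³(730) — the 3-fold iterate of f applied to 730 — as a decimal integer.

730 → 7² + 3² + 0² = 49 + 9 + 0 = 58
58 → 5² + 8² = 25 + 64 = 89
89 → 8² + 9² = 64 + 81 = 145

145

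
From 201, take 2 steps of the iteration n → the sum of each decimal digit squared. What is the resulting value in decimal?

201 → 5
5 → 25

25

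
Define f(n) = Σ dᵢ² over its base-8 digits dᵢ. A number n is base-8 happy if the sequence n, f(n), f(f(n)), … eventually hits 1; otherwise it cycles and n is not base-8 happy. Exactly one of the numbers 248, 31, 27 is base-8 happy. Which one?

248: 248 → 58 → 53 → 61 → 74 → 6 → 36 → 32 → 16 → 4 → 16  — repeats 16 (not base-8 happy)
31: 31 → 58 → 53 → 61 → 74 → 6 → 36 → 32 → 16 → 4 → 16  — repeats 16 (not base-8 happy)
27: 27 → 18 → 8 → 1  — reaches 1 (base-8 happy)

27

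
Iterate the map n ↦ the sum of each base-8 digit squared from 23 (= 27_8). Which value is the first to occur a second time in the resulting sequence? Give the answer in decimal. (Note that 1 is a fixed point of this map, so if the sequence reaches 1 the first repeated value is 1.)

16

23 = (2,7)_8 → 2² + 7² = 53
53 = (6,5)_8 → 6² + 5² = 61
61 = (7,5)_8 → 7² + 5² = 74
74 = (1,1,2)_8 → 1² + 1² + 2² = 6
6 = (6)_8 → 6² = 36
36 = (4,4)_8 → 4² + 4² = 32
32 = (4,0)_8 → 4² + 0² = 16
16 = (2,0)_8 → 2² + 0² = 4
4 = (4)_8 → 4² = 16  — 16 already appeared earlier.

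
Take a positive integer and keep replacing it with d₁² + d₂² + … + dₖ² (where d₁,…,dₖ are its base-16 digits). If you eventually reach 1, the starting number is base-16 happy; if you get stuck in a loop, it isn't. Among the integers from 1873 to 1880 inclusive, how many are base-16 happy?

1873: 1873 → 75 → 137 → 145 → 82 → 29 → 170 → 200 → 208 → 169 → 181 → 146 → 85 → 50 → 13 → 169  (repeats 169)
1874: 1874 → 78 → 212 → 185 → 202 → 244 → 241 → 226 → 200 → 208 → 169 → 181 → 146 → 85 → 50 → 13 → 169  (repeats 169)
1875: 1875 → 83 → 34 → 8 → 64 → 16 → 1  (reaches 1)
1876: 1876 → 90 → 125 → 218 → 269 → 170 → 200 → 208 → 169 → 181 → 146 → 85 → 50 → 13 → 169  (repeats 169)
1877: 1877 → 99 → 45 → 173 → 269 → 170 → 200 → 208 → 169 → 181 → 146 → 85 → 50 → 13 → 169  (repeats 169)
1878: 1878 → 110 → 232 → 260 → 17 → 2 → 4 → 16 → 1  (reaches 1)
1879: 1879 → 123 → 170 → 200 → 208 → 169 → 181 → 146 → 85 → 50 → 13 → 169  (repeats 169)
1880: 1880 → 138 → 164 → 116 → 65 → 17 → 2 → 4 → 16 → 1  (reaches 1)
base-16 happy: 1875, 1878, 1880

3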